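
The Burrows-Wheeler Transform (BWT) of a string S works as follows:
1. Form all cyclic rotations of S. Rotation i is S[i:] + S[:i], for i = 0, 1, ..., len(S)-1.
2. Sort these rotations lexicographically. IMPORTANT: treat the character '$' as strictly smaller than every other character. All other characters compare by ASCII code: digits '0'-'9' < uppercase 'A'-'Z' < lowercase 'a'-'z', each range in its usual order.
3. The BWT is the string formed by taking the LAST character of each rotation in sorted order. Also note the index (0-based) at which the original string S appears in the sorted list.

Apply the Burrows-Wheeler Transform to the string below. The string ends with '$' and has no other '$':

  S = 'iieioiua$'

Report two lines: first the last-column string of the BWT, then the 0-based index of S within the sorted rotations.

All 9 rotations (rotation i = S[i:]+S[:i]):
  rot[0] = iieioiua$
  rot[1] = ieioiua$i
  rot[2] = eioiua$ii
  rot[3] = ioiua$iie
  rot[4] = oiua$iiei
  rot[5] = iua$iieio
  rot[6] = ua$iieioi
  rot[7] = a$iieioiu
  rot[8] = $iieioiua
Sorted (with $ < everything):
  sorted[0] = $iieioiua  (last char: 'a')
  sorted[1] = a$iieioiu  (last char: 'u')
  sorted[2] = eioiua$ii  (last char: 'i')
  sorted[3] = ieioiua$i  (last char: 'i')
  sorted[4] = iieioiua$  (last char: '$')
  sorted[5] = ioiua$iie  (last char: 'e')
  sorted[6] = iua$iieio  (last char: 'o')
  sorted[7] = oiua$iiei  (last char: 'i')
  sorted[8] = ua$iieioi  (last char: 'i')
Last column: auii$eoii
Original string S is at sorted index 4

Answer: auii$eoii
4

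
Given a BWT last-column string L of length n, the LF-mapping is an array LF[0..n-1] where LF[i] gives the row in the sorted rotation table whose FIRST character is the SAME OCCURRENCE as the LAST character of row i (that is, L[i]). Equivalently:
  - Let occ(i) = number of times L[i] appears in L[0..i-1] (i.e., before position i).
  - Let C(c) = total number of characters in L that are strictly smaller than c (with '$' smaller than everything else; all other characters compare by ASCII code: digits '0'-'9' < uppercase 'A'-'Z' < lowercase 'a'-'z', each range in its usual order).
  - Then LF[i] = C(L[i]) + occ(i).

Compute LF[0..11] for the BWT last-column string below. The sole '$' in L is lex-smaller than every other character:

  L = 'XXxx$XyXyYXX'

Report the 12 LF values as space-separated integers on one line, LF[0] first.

Char counts: '$':1, 'X':6, 'Y':1, 'x':2, 'y':2
C (first-col start): C('$')=0, C('X')=1, C('Y')=7, C('x')=8, C('y')=10
L[0]='X': occ=0, LF[0]=C('X')+0=1+0=1
L[1]='X': occ=1, LF[1]=C('X')+1=1+1=2
L[2]='x': occ=0, LF[2]=C('x')+0=8+0=8
L[3]='x': occ=1, LF[3]=C('x')+1=8+1=9
L[4]='$': occ=0, LF[4]=C('$')+0=0+0=0
L[5]='X': occ=2, LF[5]=C('X')+2=1+2=3
L[6]='y': occ=0, LF[6]=C('y')+0=10+0=10
L[7]='X': occ=3, LF[7]=C('X')+3=1+3=4
L[8]='y': occ=1, LF[8]=C('y')+1=10+1=11
L[9]='Y': occ=0, LF[9]=C('Y')+0=7+0=7
L[10]='X': occ=4, LF[10]=C('X')+4=1+4=5
L[11]='X': occ=5, LF[11]=C('X')+5=1+5=6

Answer: 1 2 8 9 0 3 10 4 11 7 5 6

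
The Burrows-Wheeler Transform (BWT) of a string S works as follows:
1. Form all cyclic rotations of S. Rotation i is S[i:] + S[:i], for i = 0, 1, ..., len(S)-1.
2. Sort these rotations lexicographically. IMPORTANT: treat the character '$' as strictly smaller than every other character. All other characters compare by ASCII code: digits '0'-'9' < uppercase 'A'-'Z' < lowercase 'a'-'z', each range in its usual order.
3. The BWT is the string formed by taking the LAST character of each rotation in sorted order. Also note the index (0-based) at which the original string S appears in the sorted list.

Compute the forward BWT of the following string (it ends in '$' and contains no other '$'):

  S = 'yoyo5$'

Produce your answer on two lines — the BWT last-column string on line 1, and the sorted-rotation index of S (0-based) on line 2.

Answer: 5oyyo$
5

Derivation:
All 6 rotations (rotation i = S[i:]+S[:i]):
  rot[0] = yoyo5$
  rot[1] = oyo5$y
  rot[2] = yo5$yo
  rot[3] = o5$yoy
  rot[4] = 5$yoyo
  rot[5] = $yoyo5
Sorted (with $ < everything):
  sorted[0] = $yoyo5  (last char: '5')
  sorted[1] = 5$yoyo  (last char: 'o')
  sorted[2] = o5$yoy  (last char: 'y')
  sorted[3] = oyo5$y  (last char: 'y')
  sorted[4] = yo5$yo  (last char: 'o')
  sorted[5] = yoyo5$  (last char: '$')
Last column: 5oyyo$
Original string S is at sorted index 5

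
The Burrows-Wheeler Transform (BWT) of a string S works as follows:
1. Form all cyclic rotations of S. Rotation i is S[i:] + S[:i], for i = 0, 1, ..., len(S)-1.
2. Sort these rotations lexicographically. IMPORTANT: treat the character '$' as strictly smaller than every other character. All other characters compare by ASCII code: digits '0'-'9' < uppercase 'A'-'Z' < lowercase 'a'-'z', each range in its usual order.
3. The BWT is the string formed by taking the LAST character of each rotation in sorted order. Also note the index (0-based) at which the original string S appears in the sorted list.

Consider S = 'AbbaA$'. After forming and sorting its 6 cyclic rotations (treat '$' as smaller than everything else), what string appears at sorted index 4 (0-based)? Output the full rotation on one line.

All 6 rotations (rotation i = S[i:]+S[:i]):
  rot[0] = AbbaA$
  rot[1] = bbaA$A
  rot[2] = baA$Ab
  rot[3] = aA$Abb
  rot[4] = A$Abba
  rot[5] = $AbbaA
Sorted (with $ < everything):
  sorted[0] = $AbbaA
  sorted[1] = A$Abba
  sorted[2] = AbbaA$
  sorted[3] = aA$Abb
  sorted[4] = baA$Ab
  sorted[5] = bbaA$A
sorted[4] = baA$Ab

Answer: baA$Ab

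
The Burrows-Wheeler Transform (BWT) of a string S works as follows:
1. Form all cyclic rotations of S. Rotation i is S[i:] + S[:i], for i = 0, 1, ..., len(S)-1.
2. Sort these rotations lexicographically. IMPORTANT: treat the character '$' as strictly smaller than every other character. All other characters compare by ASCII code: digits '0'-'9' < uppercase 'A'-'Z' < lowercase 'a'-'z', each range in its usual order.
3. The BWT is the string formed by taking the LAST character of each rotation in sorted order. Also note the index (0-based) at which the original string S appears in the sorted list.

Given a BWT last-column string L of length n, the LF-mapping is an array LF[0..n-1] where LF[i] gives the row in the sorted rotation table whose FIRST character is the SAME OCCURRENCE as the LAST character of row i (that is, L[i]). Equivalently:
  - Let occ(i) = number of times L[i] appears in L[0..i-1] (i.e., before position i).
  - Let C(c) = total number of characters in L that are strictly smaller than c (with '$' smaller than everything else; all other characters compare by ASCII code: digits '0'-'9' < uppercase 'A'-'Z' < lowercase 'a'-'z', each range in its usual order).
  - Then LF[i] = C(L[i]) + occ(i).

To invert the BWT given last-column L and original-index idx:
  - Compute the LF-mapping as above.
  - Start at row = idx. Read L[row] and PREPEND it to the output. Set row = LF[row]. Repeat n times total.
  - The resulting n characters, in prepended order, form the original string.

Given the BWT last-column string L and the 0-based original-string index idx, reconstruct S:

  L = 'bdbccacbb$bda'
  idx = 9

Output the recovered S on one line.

LF mapping: 3 11 4 8 9 1 10 5 6 0 7 12 2
Walk LF starting at row 9, prepending L[row]:
  step 1: row=9, L[9]='$', prepend. Next row=LF[9]=0
  step 2: row=0, L[0]='b', prepend. Next row=LF[0]=3
  step 3: row=3, L[3]='c', prepend. Next row=LF[3]=8
  step 4: row=8, L[8]='b', prepend. Next row=LF[8]=6
  step 5: row=6, L[6]='c', prepend. Next row=LF[6]=10
  step 6: row=10, L[10]='b', prepend. Next row=LF[10]=7
  step 7: row=7, L[7]='b', prepend. Next row=LF[7]=5
  step 8: row=5, L[5]='a', prepend. Next row=LF[5]=1
  step 9: row=1, L[1]='d', prepend. Next row=LF[1]=11
  step 10: row=11, L[11]='d', prepend. Next row=LF[11]=12
  step 11: row=12, L[12]='a', prepend. Next row=LF[12]=2
  step 12: row=2, L[2]='b', prepend. Next row=LF[2]=4
  step 13: row=4, L[4]='c', prepend. Next row=LF[4]=9
Reversed output: cbaddabbcbcb$

Answer: cbaddabbcbcb$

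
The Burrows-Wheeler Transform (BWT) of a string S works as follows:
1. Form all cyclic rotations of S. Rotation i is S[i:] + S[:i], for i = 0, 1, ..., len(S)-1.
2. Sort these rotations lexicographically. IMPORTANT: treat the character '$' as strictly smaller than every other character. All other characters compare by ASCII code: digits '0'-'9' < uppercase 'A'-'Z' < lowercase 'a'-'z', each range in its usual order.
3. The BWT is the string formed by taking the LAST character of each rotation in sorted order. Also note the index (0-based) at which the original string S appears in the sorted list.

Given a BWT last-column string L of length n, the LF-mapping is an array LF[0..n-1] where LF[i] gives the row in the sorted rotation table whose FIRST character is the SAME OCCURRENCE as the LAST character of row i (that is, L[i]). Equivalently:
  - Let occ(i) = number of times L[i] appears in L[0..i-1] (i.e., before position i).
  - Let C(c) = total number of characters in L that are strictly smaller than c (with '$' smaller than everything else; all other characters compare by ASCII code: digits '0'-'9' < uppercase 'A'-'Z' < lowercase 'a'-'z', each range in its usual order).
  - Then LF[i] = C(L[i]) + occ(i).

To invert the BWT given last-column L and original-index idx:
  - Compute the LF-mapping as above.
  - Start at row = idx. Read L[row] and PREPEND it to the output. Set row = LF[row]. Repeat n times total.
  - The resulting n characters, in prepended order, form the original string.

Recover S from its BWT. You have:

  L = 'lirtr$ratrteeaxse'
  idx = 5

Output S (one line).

Answer: extraterrestrial$

Derivation:
LF mapping: 7 6 8 13 9 0 10 1 14 11 15 3 4 2 16 12 5
Walk LF starting at row 5, prepending L[row]:
  step 1: row=5, L[5]='$', prepend. Next row=LF[5]=0
  step 2: row=0, L[0]='l', prepend. Next row=LF[0]=7
  step 3: row=7, L[7]='a', prepend. Next row=LF[7]=1
  step 4: row=1, L[1]='i', prepend. Next row=LF[1]=6
  step 5: row=6, L[6]='r', prepend. Next row=LF[6]=10
  step 6: row=10, L[10]='t', prepend. Next row=LF[10]=15
  step 7: row=15, L[15]='s', prepend. Next row=LF[15]=12
  step 8: row=12, L[12]='e', prepend. Next row=LF[12]=4
  step 9: row=4, L[4]='r', prepend. Next row=LF[4]=9
  step 10: row=9, L[9]='r', prepend. Next row=LF[9]=11
  step 11: row=11, L[11]='e', prepend. Next row=LF[11]=3
  step 12: row=3, L[3]='t', prepend. Next row=LF[3]=13
  step 13: row=13, L[13]='a', prepend. Next row=LF[13]=2
  step 14: row=2, L[2]='r', prepend. Next row=LF[2]=8
  step 15: row=8, L[8]='t', prepend. Next row=LF[8]=14
  step 16: row=14, L[14]='x', prepend. Next row=LF[14]=16
  step 17: row=16, L[16]='e', prepend. Next row=LF[16]=5
Reversed output: extraterrestrial$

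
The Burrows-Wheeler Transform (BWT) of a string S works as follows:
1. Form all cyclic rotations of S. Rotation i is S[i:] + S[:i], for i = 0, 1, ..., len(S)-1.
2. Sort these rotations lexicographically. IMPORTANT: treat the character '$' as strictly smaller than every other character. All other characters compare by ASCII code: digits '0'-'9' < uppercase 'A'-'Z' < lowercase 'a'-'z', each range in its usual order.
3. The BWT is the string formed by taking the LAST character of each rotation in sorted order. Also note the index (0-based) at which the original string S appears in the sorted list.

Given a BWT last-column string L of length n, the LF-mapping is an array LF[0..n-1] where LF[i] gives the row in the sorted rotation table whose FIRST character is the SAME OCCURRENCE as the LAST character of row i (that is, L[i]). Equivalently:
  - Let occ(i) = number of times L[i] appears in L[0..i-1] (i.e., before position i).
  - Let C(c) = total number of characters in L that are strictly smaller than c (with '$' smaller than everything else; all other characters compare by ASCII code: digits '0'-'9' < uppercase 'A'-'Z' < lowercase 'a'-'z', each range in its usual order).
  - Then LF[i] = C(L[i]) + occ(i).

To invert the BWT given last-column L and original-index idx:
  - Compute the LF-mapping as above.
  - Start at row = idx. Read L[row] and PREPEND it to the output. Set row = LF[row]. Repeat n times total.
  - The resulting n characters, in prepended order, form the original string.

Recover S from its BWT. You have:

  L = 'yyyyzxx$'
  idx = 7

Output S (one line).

Answer: zyxyxyy$

Derivation:
LF mapping: 3 4 5 6 7 1 2 0
Walk LF starting at row 7, prepending L[row]:
  step 1: row=7, L[7]='$', prepend. Next row=LF[7]=0
  step 2: row=0, L[0]='y', prepend. Next row=LF[0]=3
  step 3: row=3, L[3]='y', prepend. Next row=LF[3]=6
  step 4: row=6, L[6]='x', prepend. Next row=LF[6]=2
  step 5: row=2, L[2]='y', prepend. Next row=LF[2]=5
  step 6: row=5, L[5]='x', prepend. Next row=LF[5]=1
  step 7: row=1, L[1]='y', prepend. Next row=LF[1]=4
  step 8: row=4, L[4]='z', prepend. Next row=LF[4]=7
Reversed output: zyxyxyy$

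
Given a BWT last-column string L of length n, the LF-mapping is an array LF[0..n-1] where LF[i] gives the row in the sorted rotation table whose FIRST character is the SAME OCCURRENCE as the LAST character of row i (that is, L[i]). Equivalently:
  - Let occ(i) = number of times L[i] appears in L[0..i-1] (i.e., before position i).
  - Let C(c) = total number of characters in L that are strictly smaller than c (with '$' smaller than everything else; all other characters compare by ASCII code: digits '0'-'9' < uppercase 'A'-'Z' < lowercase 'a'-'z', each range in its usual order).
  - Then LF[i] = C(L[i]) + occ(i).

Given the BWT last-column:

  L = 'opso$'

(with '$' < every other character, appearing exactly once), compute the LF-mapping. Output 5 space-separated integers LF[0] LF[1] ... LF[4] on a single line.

Char counts: '$':1, 'o':2, 'p':1, 's':1
C (first-col start): C('$')=0, C('o')=1, C('p')=3, C('s')=4
L[0]='o': occ=0, LF[0]=C('o')+0=1+0=1
L[1]='p': occ=0, LF[1]=C('p')+0=3+0=3
L[2]='s': occ=0, LF[2]=C('s')+0=4+0=4
L[3]='o': occ=1, LF[3]=C('o')+1=1+1=2
L[4]='$': occ=0, LF[4]=C('$')+0=0+0=0

Answer: 1 3 4 2 0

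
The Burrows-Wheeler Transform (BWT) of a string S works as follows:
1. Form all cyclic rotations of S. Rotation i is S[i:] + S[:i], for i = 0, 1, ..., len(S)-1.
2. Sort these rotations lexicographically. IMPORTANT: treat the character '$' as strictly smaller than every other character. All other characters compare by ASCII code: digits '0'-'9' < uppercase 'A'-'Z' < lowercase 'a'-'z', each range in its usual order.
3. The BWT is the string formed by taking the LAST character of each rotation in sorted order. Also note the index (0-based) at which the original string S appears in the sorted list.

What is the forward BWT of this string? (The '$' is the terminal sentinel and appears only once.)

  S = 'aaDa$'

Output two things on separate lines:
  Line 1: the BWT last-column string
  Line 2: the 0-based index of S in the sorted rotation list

All 5 rotations (rotation i = S[i:]+S[:i]):
  rot[0] = aaDa$
  rot[1] = aDa$a
  rot[2] = Da$aa
  rot[3] = a$aaD
  rot[4] = $aaDa
Sorted (with $ < everything):
  sorted[0] = $aaDa  (last char: 'a')
  sorted[1] = Da$aa  (last char: 'a')
  sorted[2] = a$aaD  (last char: 'D')
  sorted[3] = aDa$a  (last char: 'a')
  sorted[4] = aaDa$  (last char: '$')
Last column: aaDa$
Original string S is at sorted index 4

Answer: aaDa$
4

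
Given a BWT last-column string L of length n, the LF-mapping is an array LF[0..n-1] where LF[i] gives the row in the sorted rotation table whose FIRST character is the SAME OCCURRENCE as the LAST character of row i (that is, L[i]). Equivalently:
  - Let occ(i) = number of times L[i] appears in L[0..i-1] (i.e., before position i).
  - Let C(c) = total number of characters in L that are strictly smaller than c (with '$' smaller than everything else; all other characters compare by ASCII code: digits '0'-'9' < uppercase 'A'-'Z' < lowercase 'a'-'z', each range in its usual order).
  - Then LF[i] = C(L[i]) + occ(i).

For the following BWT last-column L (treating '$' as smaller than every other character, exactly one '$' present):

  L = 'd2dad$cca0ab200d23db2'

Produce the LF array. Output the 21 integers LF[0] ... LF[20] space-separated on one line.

Char counts: '$':1, '0':3, '2':4, '3':1, 'a':3, 'b':2, 'c':2, 'd':5
C (first-col start): C('$')=0, C('0')=1, C('2')=4, C('3')=8, C('a')=9, C('b')=12, C('c')=14, C('d')=16
L[0]='d': occ=0, LF[0]=C('d')+0=16+0=16
L[1]='2': occ=0, LF[1]=C('2')+0=4+0=4
L[2]='d': occ=1, LF[2]=C('d')+1=16+1=17
L[3]='a': occ=0, LF[3]=C('a')+0=9+0=9
L[4]='d': occ=2, LF[4]=C('d')+2=16+2=18
L[5]='$': occ=0, LF[5]=C('$')+0=0+0=0
L[6]='c': occ=0, LF[6]=C('c')+0=14+0=14
L[7]='c': occ=1, LF[7]=C('c')+1=14+1=15
L[8]='a': occ=1, LF[8]=C('a')+1=9+1=10
L[9]='0': occ=0, LF[9]=C('0')+0=1+0=1
L[10]='a': occ=2, LF[10]=C('a')+2=9+2=11
L[11]='b': occ=0, LF[11]=C('b')+0=12+0=12
L[12]='2': occ=1, LF[12]=C('2')+1=4+1=5
L[13]='0': occ=1, LF[13]=C('0')+1=1+1=2
L[14]='0': occ=2, LF[14]=C('0')+2=1+2=3
L[15]='d': occ=3, LF[15]=C('d')+3=16+3=19
L[16]='2': occ=2, LF[16]=C('2')+2=4+2=6
L[17]='3': occ=0, LF[17]=C('3')+0=8+0=8
L[18]='d': occ=4, LF[18]=C('d')+4=16+4=20
L[19]='b': occ=1, LF[19]=C('b')+1=12+1=13
L[20]='2': occ=3, LF[20]=C('2')+3=4+3=7

Answer: 16 4 17 9 18 0 14 15 10 1 11 12 5 2 3 19 6 8 20 13 7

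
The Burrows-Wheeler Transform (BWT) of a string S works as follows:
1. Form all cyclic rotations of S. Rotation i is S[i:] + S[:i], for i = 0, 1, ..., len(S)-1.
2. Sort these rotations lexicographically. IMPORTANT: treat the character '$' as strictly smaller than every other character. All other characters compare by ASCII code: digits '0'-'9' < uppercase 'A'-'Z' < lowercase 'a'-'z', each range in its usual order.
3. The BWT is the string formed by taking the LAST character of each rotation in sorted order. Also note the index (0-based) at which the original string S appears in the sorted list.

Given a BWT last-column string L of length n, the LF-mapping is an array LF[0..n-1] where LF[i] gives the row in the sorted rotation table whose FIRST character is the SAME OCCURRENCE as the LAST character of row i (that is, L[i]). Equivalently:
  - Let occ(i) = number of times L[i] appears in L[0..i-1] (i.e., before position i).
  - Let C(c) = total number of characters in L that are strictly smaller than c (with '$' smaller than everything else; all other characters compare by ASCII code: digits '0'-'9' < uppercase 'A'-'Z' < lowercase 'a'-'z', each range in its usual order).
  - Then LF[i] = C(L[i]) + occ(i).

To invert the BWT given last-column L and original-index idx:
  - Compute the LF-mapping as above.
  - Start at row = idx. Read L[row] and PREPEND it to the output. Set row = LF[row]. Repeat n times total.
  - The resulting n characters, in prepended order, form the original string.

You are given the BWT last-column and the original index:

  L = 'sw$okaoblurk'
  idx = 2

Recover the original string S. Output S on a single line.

LF mapping: 9 11 0 6 3 1 7 2 5 10 8 4
Walk LF starting at row 2, prepending L[row]:
  step 1: row=2, L[2]='$', prepend. Next row=LF[2]=0
  step 2: row=0, L[0]='s', prepend. Next row=LF[0]=9
  step 3: row=9, L[9]='u', prepend. Next row=LF[9]=10
  step 4: row=10, L[10]='r', prepend. Next row=LF[10]=8
  step 5: row=8, L[8]='l', prepend. Next row=LF[8]=5
  step 6: row=5, L[5]='a', prepend. Next row=LF[5]=1
  step 7: row=1, L[1]='w', prepend. Next row=LF[1]=11
  step 8: row=11, L[11]='k', prepend. Next row=LF[11]=4
  step 9: row=4, L[4]='k', prepend. Next row=LF[4]=3
  step 10: row=3, L[3]='o', prepend. Next row=LF[3]=6
  step 11: row=6, L[6]='o', prepend. Next row=LF[6]=7
  step 12: row=7, L[7]='b', prepend. Next row=LF[7]=2
Reversed output: bookkwalrus$

Answer: bookkwalrus$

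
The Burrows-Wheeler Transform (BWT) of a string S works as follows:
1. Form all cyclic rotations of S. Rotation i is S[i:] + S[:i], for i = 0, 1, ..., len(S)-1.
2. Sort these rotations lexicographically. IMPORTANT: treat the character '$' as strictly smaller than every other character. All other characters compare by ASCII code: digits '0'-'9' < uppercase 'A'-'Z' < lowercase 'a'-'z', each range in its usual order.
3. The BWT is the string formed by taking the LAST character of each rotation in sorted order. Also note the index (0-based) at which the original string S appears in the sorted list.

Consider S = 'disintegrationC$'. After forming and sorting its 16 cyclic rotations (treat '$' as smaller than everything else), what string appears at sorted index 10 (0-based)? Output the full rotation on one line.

Answer: ntegrationC$disi

Derivation:
All 16 rotations (rotation i = S[i:]+S[:i]):
  rot[0] = disintegrationC$
  rot[1] = isintegrationC$d
  rot[2] = sintegrationC$di
  rot[3] = integrationC$dis
  rot[4] = ntegrationC$disi
  rot[5] = tegrationC$disin
  rot[6] = egrationC$disint
  rot[7] = grationC$disinte
  rot[8] = rationC$disinteg
  rot[9] = ationC$disintegr
  rot[10] = tionC$disintegra
  rot[11] = ionC$disintegrat
  rot[12] = onC$disintegrati
  rot[13] = nC$disintegratio
  rot[14] = C$disintegration
  rot[15] = $disintegrationC
Sorted (with $ < everything):
  sorted[0] = $disintegrationC
  sorted[1] = C$disintegration
  sorted[2] = ationC$disintegr
  sorted[3] = disintegrationC$
  sorted[4] = egrationC$disint
  sorted[5] = grationC$disinte
  sorted[6] = integrationC$dis
  sorted[7] = ionC$disintegrat
  sorted[8] = isintegrationC$d
  sorted[9] = nC$disintegratio
  sorted[10] = ntegrationC$disi
  sorted[11] = onC$disintegrati
  sorted[12] = rationC$disinteg
  sorted[13] = sintegrationC$di
  sorted[14] = tegrationC$disin
  sorted[15] = tionC$disintegra
sorted[10] = ntegrationC$disi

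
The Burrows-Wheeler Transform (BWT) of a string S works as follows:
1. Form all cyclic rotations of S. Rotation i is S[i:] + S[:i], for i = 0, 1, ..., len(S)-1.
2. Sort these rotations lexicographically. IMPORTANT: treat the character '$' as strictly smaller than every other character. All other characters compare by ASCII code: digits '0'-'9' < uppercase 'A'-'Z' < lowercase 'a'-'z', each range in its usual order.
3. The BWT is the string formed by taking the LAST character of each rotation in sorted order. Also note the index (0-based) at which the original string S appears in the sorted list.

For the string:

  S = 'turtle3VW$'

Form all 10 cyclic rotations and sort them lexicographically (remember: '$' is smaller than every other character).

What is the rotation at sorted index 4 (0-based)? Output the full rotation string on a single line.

All 10 rotations (rotation i = S[i:]+S[:i]):
  rot[0] = turtle3VW$
  rot[1] = urtle3VW$t
  rot[2] = rtle3VW$tu
  rot[3] = tle3VW$tur
  rot[4] = le3VW$turt
  rot[5] = e3VW$turtl
  rot[6] = 3VW$turtle
  rot[7] = VW$turtle3
  rot[8] = W$turtle3V
  rot[9] = $turtle3VW
Sorted (with $ < everything):
  sorted[0] = $turtle3VW
  sorted[1] = 3VW$turtle
  sorted[2] = VW$turtle3
  sorted[3] = W$turtle3V
  sorted[4] = e3VW$turtl
  sorted[5] = le3VW$turt
  sorted[6] = rtle3VW$tu
  sorted[7] = tle3VW$tur
  sorted[8] = turtle3VW$
  sorted[9] = urtle3VW$t
sorted[4] = e3VW$turtl

Answer: e3VW$turtl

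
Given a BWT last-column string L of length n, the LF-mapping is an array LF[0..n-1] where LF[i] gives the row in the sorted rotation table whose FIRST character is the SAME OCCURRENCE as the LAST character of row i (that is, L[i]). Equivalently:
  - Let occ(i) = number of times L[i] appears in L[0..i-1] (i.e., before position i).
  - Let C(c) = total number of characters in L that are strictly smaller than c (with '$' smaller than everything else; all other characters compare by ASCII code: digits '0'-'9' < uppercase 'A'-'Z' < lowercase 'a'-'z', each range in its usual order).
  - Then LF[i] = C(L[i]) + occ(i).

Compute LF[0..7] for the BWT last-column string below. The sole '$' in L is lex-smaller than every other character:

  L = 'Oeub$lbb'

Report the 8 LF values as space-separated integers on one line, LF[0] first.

Answer: 1 5 7 2 0 6 3 4

Derivation:
Char counts: '$':1, 'O':1, 'b':3, 'e':1, 'l':1, 'u':1
C (first-col start): C('$')=0, C('O')=1, C('b')=2, C('e')=5, C('l')=6, C('u')=7
L[0]='O': occ=0, LF[0]=C('O')+0=1+0=1
L[1]='e': occ=0, LF[1]=C('e')+0=5+0=5
L[2]='u': occ=0, LF[2]=C('u')+0=7+0=7
L[3]='b': occ=0, LF[3]=C('b')+0=2+0=2
L[4]='$': occ=0, LF[4]=C('$')+0=0+0=0
L[5]='l': occ=0, LF[5]=C('l')+0=6+0=6
L[6]='b': occ=1, LF[6]=C('b')+1=2+1=3
L[7]='b': occ=2, LF[7]=C('b')+2=2+2=4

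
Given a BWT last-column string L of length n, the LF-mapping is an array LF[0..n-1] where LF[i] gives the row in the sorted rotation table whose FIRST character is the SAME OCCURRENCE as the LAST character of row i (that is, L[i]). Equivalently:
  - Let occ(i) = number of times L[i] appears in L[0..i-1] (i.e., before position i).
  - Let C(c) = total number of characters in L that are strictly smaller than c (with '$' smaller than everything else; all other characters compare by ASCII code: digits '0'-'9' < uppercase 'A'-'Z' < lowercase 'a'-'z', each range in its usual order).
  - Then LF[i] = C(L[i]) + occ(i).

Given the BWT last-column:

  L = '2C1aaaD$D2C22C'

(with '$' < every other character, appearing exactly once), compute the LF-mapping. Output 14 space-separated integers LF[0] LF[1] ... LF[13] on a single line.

Char counts: '$':1, '1':1, '2':4, 'C':3, 'D':2, 'a':3
C (first-col start): C('$')=0, C('1')=1, C('2')=2, C('C')=6, C('D')=9, C('a')=11
L[0]='2': occ=0, LF[0]=C('2')+0=2+0=2
L[1]='C': occ=0, LF[1]=C('C')+0=6+0=6
L[2]='1': occ=0, LF[2]=C('1')+0=1+0=1
L[3]='a': occ=0, LF[3]=C('a')+0=11+0=11
L[4]='a': occ=1, LF[4]=C('a')+1=11+1=12
L[5]='a': occ=2, LF[5]=C('a')+2=11+2=13
L[6]='D': occ=0, LF[6]=C('D')+0=9+0=9
L[7]='$': occ=0, LF[7]=C('$')+0=0+0=0
L[8]='D': occ=1, LF[8]=C('D')+1=9+1=10
L[9]='2': occ=1, LF[9]=C('2')+1=2+1=3
L[10]='C': occ=1, LF[10]=C('C')+1=6+1=7
L[11]='2': occ=2, LF[11]=C('2')+2=2+2=4
L[12]='2': occ=3, LF[12]=C('2')+3=2+3=5
L[13]='C': occ=2, LF[13]=C('C')+2=6+2=8

Answer: 2 6 1 11 12 13 9 0 10 3 7 4 5 8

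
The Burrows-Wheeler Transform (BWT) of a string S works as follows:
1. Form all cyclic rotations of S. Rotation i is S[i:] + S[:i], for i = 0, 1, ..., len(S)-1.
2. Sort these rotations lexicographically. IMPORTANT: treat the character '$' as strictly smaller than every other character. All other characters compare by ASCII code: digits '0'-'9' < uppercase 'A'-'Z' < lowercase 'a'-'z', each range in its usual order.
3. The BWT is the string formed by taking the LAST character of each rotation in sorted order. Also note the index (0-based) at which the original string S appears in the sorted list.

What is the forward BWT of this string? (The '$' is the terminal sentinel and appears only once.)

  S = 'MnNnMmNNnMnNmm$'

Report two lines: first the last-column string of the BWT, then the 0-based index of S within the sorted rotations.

All 15 rotations (rotation i = S[i:]+S[:i]):
  rot[0] = MnNnMmNNnMnNmm$
  rot[1] = nNnMmNNnMnNmm$M
  rot[2] = NnMmNNnMnNmm$Mn
  rot[3] = nMmNNnMnNmm$MnN
  rot[4] = MmNNnMnNmm$MnNn
  rot[5] = mNNnMnNmm$MnNnM
  rot[6] = NNnMnNmm$MnNnMm
  rot[7] = NnMnNmm$MnNnMmN
  rot[8] = nMnNmm$MnNnMmNN
  rot[9] = MnNmm$MnNnMmNNn
  rot[10] = nNmm$MnNnMmNNnM
  rot[11] = Nmm$MnNnMmNNnMn
  rot[12] = mm$MnNnMmNNnMnN
  rot[13] = m$MnNnMmNNnMnNm
  rot[14] = $MnNnMmNNnMnNmm
Sorted (with $ < everything):
  sorted[0] = $MnNnMmNNnMnNmm  (last char: 'm')
  sorted[1] = MmNNnMnNmm$MnNn  (last char: 'n')
  sorted[2] = MnNmm$MnNnMmNNn  (last char: 'n')
  sorted[3] = MnNnMmNNnMnNmm$  (last char: '$')
  sorted[4] = NNnMnNmm$MnNnMm  (last char: 'm')
  sorted[5] = Nmm$MnNnMmNNnMn  (last char: 'n')
  sorted[6] = NnMmNNnMnNmm$Mn  (last char: 'n')
  sorted[7] = NnMnNmm$MnNnMmN  (last char: 'N')
  sorted[8] = m$MnNnMmNNnMnNm  (last char: 'm')
  sorted[9] = mNNnMnNmm$MnNnM  (last char: 'M')
  sorted[10] = mm$MnNnMmNNnMnN  (last char: 'N')
  sorted[11] = nMmNNnMnNmm$MnN  (last char: 'N')
  sorted[12] = nMnNmm$MnNnMmNN  (last char: 'N')
  sorted[13] = nNmm$MnNnMmNNnM  (last char: 'M')
  sorted[14] = nNnMmNNnMnNmm$M  (last char: 'M')
Last column: mnn$mnnNmMNNNMM
Original string S is at sorted index 3

Answer: mnn$mnnNmMNNNMM
3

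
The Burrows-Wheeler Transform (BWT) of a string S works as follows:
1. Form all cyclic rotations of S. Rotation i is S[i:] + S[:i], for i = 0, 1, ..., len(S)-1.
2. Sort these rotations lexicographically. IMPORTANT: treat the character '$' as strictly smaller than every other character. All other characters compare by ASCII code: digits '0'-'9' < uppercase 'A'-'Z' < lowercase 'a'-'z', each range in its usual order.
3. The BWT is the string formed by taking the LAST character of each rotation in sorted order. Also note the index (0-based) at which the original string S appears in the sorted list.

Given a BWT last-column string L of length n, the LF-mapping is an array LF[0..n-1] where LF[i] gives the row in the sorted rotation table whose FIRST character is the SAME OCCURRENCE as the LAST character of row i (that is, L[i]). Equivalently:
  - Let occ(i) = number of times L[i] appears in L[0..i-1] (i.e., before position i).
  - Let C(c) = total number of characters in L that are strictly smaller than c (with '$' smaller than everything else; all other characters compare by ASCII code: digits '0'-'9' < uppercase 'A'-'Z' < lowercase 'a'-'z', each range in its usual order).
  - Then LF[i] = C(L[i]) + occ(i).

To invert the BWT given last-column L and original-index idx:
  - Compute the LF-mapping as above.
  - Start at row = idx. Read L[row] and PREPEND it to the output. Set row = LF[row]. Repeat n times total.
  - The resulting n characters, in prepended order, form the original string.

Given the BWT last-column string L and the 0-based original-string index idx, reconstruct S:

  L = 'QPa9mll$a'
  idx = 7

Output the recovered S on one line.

Answer: llamaP9Q$

Derivation:
LF mapping: 3 2 4 1 8 6 7 0 5
Walk LF starting at row 7, prepending L[row]:
  step 1: row=7, L[7]='$', prepend. Next row=LF[7]=0
  step 2: row=0, L[0]='Q', prepend. Next row=LF[0]=3
  step 3: row=3, L[3]='9', prepend. Next row=LF[3]=1
  step 4: row=1, L[1]='P', prepend. Next row=LF[1]=2
  step 5: row=2, L[2]='a', prepend. Next row=LF[2]=4
  step 6: row=4, L[4]='m', prepend. Next row=LF[4]=8
  step 7: row=8, L[8]='a', prepend. Next row=LF[8]=5
  step 8: row=5, L[5]='l', prepend. Next row=LF[5]=6
  step 9: row=6, L[6]='l', prepend. Next row=LF[6]=7
Reversed output: llamaP9Q$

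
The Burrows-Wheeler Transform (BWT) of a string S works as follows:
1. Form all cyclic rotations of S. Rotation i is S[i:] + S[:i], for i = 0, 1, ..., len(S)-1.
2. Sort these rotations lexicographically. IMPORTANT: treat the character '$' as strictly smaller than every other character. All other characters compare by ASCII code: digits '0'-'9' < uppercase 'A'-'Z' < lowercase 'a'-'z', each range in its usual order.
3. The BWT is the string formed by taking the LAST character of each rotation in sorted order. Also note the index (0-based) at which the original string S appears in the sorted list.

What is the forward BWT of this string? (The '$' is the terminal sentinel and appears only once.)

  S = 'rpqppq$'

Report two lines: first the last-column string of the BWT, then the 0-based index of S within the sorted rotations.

All 7 rotations (rotation i = S[i:]+S[:i]):
  rot[0] = rpqppq$
  rot[1] = pqppq$r
  rot[2] = qppq$rp
  rot[3] = ppq$rpq
  rot[4] = pq$rpqp
  rot[5] = q$rpqpp
  rot[6] = $rpqppq
Sorted (with $ < everything):
  sorted[0] = $rpqppq  (last char: 'q')
  sorted[1] = ppq$rpq  (last char: 'q')
  sorted[2] = pq$rpqp  (last char: 'p')
  sorted[3] = pqppq$r  (last char: 'r')
  sorted[4] = q$rpqpp  (last char: 'p')
  sorted[5] = qppq$rp  (last char: 'p')
  sorted[6] = rpqppq$  (last char: '$')
Last column: qqprpp$
Original string S is at sorted index 6

Answer: qqprpp$
6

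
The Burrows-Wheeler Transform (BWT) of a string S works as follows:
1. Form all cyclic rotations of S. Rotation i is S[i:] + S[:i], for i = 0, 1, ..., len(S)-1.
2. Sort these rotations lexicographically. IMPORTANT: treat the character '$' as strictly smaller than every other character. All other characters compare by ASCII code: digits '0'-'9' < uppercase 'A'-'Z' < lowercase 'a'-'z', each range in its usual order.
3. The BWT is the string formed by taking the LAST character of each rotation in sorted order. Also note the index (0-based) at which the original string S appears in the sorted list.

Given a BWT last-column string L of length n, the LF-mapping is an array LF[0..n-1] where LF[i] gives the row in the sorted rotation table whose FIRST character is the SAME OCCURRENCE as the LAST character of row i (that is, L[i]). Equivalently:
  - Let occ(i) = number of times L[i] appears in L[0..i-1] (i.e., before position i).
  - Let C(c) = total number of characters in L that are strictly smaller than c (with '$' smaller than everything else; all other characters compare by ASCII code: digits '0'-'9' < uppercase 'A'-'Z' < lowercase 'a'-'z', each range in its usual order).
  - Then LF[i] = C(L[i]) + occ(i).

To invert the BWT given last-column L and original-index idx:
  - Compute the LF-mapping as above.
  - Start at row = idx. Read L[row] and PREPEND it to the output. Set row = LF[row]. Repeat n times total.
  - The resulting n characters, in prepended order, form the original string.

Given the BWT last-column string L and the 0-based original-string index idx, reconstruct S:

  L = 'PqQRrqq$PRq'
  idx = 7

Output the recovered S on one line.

Answer: qRqrRQPqqP$

Derivation:
LF mapping: 1 6 3 4 10 7 8 0 2 5 9
Walk LF starting at row 7, prepending L[row]:
  step 1: row=7, L[7]='$', prepend. Next row=LF[7]=0
  step 2: row=0, L[0]='P', prepend. Next row=LF[0]=1
  step 3: row=1, L[1]='q', prepend. Next row=LF[1]=6
  step 4: row=6, L[6]='q', prepend. Next row=LF[6]=8
  step 5: row=8, L[8]='P', prepend. Next row=LF[8]=2
  step 6: row=2, L[2]='Q', prepend. Next row=LF[2]=3
  step 7: row=3, L[3]='R', prepend. Next row=LF[3]=4
  step 8: row=4, L[4]='r', prepend. Next row=LF[4]=10
  step 9: row=10, L[10]='q', prepend. Next row=LF[10]=9
  step 10: row=9, L[9]='R', prepend. Next row=LF[9]=5
  step 11: row=5, L[5]='q', prepend. Next row=LF[5]=7
Reversed output: qRqrRQPqqP$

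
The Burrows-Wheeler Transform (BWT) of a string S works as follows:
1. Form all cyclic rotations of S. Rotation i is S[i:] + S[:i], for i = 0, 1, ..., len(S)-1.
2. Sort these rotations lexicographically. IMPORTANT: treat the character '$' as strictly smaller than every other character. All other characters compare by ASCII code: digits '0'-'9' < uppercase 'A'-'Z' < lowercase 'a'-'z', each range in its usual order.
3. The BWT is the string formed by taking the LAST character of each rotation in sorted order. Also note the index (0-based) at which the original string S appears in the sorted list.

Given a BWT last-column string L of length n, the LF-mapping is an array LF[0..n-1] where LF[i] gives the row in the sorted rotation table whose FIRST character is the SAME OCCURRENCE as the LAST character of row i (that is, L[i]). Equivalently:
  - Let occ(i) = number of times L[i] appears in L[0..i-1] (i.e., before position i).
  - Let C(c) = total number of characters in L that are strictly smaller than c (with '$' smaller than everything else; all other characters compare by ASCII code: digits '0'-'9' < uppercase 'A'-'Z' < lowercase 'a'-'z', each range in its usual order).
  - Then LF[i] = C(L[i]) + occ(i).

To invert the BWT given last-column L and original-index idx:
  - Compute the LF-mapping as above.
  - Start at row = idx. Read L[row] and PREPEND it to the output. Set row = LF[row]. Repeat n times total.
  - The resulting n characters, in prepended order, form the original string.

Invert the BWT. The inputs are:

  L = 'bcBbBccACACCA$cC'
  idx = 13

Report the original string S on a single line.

Answer: cBBACccCCbAcACb$

Derivation:
LF mapping: 10 12 4 11 5 13 14 1 6 2 7 8 3 0 15 9
Walk LF starting at row 13, prepending L[row]:
  step 1: row=13, L[13]='$', prepend. Next row=LF[13]=0
  step 2: row=0, L[0]='b', prepend. Next row=LF[0]=10
  step 3: row=10, L[10]='C', prepend. Next row=LF[10]=7
  step 4: row=7, L[7]='A', prepend. Next row=LF[7]=1
  step 5: row=1, L[1]='c', prepend. Next row=LF[1]=12
  step 6: row=12, L[12]='A', prepend. Next row=LF[12]=3
  step 7: row=3, L[3]='b', prepend. Next row=LF[3]=11
  step 8: row=11, L[11]='C', prepend. Next row=LF[11]=8
  step 9: row=8, L[8]='C', prepend. Next row=LF[8]=6
  step 10: row=6, L[6]='c', prepend. Next row=LF[6]=14
  step 11: row=14, L[14]='c', prepend. Next row=LF[14]=15
  step 12: row=15, L[15]='C', prepend. Next row=LF[15]=9
  step 13: row=9, L[9]='A', prepend. Next row=LF[9]=2
  step 14: row=2, L[2]='B', prepend. Next row=LF[2]=4
  step 15: row=4, L[4]='B', prepend. Next row=LF[4]=5
  step 16: row=5, L[5]='c', prepend. Next row=LF[5]=13
Reversed output: cBBACccCCbAcACb$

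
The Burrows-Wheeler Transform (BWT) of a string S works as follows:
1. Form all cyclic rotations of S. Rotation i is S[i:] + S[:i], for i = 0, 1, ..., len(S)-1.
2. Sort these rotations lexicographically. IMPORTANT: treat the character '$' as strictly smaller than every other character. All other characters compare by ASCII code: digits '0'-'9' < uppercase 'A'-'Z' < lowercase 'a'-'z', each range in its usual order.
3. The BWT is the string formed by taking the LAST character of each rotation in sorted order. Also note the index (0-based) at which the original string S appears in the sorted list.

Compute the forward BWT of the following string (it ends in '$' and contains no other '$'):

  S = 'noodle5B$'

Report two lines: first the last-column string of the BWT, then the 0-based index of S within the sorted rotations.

All 9 rotations (rotation i = S[i:]+S[:i]):
  rot[0] = noodle5B$
  rot[1] = oodle5B$n
  rot[2] = odle5B$no
  rot[3] = dle5B$noo
  rot[4] = le5B$nood
  rot[5] = e5B$noodl
  rot[6] = 5B$noodle
  rot[7] = B$noodle5
  rot[8] = $noodle5B
Sorted (with $ < everything):
  sorted[0] = $noodle5B  (last char: 'B')
  sorted[1] = 5B$noodle  (last char: 'e')
  sorted[2] = B$noodle5  (last char: '5')
  sorted[3] = dle5B$noo  (last char: 'o')
  sorted[4] = e5B$noodl  (last char: 'l')
  sorted[5] = le5B$nood  (last char: 'd')
  sorted[6] = noodle5B$  (last char: '$')
  sorted[7] = odle5B$no  (last char: 'o')
  sorted[8] = oodle5B$n  (last char: 'n')
Last column: Be5old$on
Original string S is at sorted index 6

Answer: Be5old$on
6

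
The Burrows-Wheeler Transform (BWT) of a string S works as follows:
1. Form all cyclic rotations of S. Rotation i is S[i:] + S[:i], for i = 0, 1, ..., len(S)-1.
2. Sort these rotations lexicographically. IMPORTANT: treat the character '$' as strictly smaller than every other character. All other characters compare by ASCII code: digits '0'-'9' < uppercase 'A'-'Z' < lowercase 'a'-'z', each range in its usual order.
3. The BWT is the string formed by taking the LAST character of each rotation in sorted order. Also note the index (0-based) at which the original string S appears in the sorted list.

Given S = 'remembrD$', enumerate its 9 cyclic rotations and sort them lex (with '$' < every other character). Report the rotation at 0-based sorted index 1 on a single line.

All 9 rotations (rotation i = S[i:]+S[:i]):
  rot[0] = remembrD$
  rot[1] = emembrD$r
  rot[2] = membrD$re
  rot[3] = embrD$rem
  rot[4] = mbrD$reme
  rot[5] = brD$remem
  rot[6] = rD$rememb
  rot[7] = D$remembr
  rot[8] = $remembrD
Sorted (with $ < everything):
  sorted[0] = $remembrD
  sorted[1] = D$remembr
  sorted[2] = brD$remem
  sorted[3] = embrD$rem
  sorted[4] = emembrD$r
  sorted[5] = mbrD$reme
  sorted[6] = membrD$re
  sorted[7] = rD$rememb
  sorted[8] = remembrD$
sorted[1] = D$remembr

Answer: D$remembr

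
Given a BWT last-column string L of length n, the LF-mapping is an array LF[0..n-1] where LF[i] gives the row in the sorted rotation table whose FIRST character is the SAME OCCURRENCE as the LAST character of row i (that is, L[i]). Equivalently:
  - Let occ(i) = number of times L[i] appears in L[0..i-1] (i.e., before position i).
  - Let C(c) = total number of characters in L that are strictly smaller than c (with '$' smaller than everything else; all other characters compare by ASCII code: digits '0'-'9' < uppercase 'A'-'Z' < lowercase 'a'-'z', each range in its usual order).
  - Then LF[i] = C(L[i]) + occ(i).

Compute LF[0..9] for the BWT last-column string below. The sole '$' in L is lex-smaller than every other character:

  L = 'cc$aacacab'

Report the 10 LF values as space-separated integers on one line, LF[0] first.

Answer: 6 7 0 1 2 8 3 9 4 5

Derivation:
Char counts: '$':1, 'a':4, 'b':1, 'c':4
C (first-col start): C('$')=0, C('a')=1, C('b')=5, C('c')=6
L[0]='c': occ=0, LF[0]=C('c')+0=6+0=6
L[1]='c': occ=1, LF[1]=C('c')+1=6+1=7
L[2]='$': occ=0, LF[2]=C('$')+0=0+0=0
L[3]='a': occ=0, LF[3]=C('a')+0=1+0=1
L[4]='a': occ=1, LF[4]=C('a')+1=1+1=2
L[5]='c': occ=2, LF[5]=C('c')+2=6+2=8
L[6]='a': occ=2, LF[6]=C('a')+2=1+2=3
L[7]='c': occ=3, LF[7]=C('c')+3=6+3=9
L[8]='a': occ=3, LF[8]=C('a')+3=1+3=4
L[9]='b': occ=0, LF[9]=C('b')+0=5+0=5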